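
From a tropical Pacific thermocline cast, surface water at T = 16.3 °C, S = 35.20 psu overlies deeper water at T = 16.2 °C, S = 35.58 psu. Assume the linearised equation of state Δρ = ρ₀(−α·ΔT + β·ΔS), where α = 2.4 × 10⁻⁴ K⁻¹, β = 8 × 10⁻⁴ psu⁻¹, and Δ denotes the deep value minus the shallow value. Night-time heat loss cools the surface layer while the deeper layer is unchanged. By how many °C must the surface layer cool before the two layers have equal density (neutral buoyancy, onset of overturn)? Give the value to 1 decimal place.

Neutral buoyancy requires Δρ = 0, i.e. −α(T_deep − T_surf′) + β(S_deep − S_surf) = 0.
T_surf′ = T_deep − (β/α)·ΔS = 16.2 − (8 × 10⁻⁴/2.4 × 10⁻⁴)·(+0.38) = 14.933 °C.
Cooling required: 16.3 − (14.933) = 1.367 °C.

1.4 °C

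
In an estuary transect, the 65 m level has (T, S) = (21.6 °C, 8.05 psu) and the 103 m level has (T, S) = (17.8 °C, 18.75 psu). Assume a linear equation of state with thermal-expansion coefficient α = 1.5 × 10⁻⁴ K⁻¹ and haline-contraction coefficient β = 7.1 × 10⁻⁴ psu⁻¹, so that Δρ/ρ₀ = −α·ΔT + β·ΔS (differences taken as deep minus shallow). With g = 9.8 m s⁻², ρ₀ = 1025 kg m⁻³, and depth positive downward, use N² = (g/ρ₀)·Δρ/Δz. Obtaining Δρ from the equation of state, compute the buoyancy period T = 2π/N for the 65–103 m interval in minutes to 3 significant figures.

2.28 min

ΔT = -3.8 K, ΔS = +10.70 psu (deep − shallow).
Δρ/ρ₀ = −αΔT + βΔS = 5.70 × 10⁻⁴ + 7.597 × 10⁻³ = 8.167 × 10⁻³, so Δρ ≈ 8.371 kg m⁻³.
N² = (g/ρ₀)·Δρ/Δz = g·(Δρ/ρ₀)/Δz = 9.8 × 8.167 × 10⁻³ / 38 = 2.1062 × 10⁻³ s⁻².
N = √(2.1062 × 10⁻³) = 0.045893 rad s⁻¹ → T = 2π/N = 136.91 s = 2.2818 min ≈ 2.28 min.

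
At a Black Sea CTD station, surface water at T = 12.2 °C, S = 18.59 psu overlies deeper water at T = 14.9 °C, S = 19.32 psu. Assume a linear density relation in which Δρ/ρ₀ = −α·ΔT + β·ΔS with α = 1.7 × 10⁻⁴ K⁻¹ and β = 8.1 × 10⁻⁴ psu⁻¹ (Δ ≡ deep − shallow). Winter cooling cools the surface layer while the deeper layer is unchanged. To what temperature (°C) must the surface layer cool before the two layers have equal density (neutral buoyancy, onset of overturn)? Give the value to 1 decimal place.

11.4 °C

Neutral buoyancy requires Δρ = 0, i.e. −α(T_deep − T_surf′) + β(S_deep − S_surf) = 0.
T_surf′ = T_deep − (β/α)·ΔS = 14.9 − (8.1 × 10⁻⁴/1.7 × 10⁻⁴)·(+0.73) = 11.422 °C.
Cooling required: 12.2 − (11.422) = 0.778 °C.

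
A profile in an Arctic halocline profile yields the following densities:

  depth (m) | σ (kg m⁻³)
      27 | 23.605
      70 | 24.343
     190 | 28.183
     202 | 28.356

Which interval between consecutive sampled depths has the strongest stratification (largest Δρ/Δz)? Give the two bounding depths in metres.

70–190 m

Compute the density gradient over each adjacent pair:
  27–70 m: Δρ/Δz = 0.738/43 = 0.017 kg m⁻⁴
  70–190 m: Δρ/Δz = 3.840/120 = 0.032 kg m⁻⁴
  190–202 m: Δρ/Δz = 0.173/12 = 0.014 kg m⁻⁴
The largest gradient is in the 70–190 m interval — the pycnocline.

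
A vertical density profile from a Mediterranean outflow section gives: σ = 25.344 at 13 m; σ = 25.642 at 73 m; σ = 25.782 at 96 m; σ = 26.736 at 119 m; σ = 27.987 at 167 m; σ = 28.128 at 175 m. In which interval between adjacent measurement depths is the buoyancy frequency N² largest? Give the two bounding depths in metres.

Compute the density gradient over each adjacent pair:
  13–73 m: Δρ/Δz = 0.298/60 = 5.0 × 10⁻³ kg m⁻⁴
  73–96 m: Δρ/Δz = 0.140/23 = 6.1 × 10⁻³ kg m⁻⁴
  96–119 m: Δρ/Δz = 0.954/23 = 0.041 kg m⁻⁴
  119–167 m: Δρ/Δz = 1.251/48 = 0.026 kg m⁻⁴
  167–175 m: Δρ/Δz = 0.141/8 = 0.018 kg m⁻⁴
The largest gradient is in the 96–119 m interval — the pycnocline.

96–119 m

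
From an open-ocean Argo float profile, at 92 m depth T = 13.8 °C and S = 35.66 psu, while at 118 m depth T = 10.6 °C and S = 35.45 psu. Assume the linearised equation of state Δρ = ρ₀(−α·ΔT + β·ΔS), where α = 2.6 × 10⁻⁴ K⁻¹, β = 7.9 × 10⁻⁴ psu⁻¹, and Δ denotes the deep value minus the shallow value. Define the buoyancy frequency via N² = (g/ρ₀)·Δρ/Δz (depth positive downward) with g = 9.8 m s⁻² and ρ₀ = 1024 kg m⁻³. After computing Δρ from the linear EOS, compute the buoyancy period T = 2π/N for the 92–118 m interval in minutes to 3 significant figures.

ΔT = -3.2 K, ΔS = -0.21 psu (deep − shallow).
Δρ/ρ₀ = −αΔT + βΔS = 8.32 × 10⁻⁴ − 1.659 × 10⁻⁴ = 6.661 × 10⁻⁴, so Δρ ≈ 0.6821 kg m⁻³.
N² = (g/ρ₀)·Δρ/Δz = g·(Δρ/ρ₀)/Δz = 9.8 × 6.661 × 10⁻⁴ / 26 = 2.5107 × 10⁻⁴ s⁻².
N = √(2.5107 × 10⁻⁴) = 0.015845 rad s⁻¹ → T = 2π/N = 396.54 s = 6.6090 min ≈ 6.61 min.

6.61 min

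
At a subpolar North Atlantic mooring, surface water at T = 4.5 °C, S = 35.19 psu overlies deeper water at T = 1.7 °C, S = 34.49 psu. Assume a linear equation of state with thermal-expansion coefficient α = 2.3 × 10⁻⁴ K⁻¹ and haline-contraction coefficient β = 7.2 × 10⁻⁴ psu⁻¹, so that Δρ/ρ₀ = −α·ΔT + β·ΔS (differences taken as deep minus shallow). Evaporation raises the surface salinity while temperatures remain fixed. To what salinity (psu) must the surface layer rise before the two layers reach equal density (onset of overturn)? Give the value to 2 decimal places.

35.38 psu

Neutral buoyancy requires −α(T_deep − T_surf) + β(S_deep − S_surf′) = 0.
S_surf′ = S_deep − (α/β)·ΔT = 34.49 − (2.3 × 10⁻⁴/7.2 × 10⁻⁴)·(-2.8) = 35.3844 psu.
Increase required: 35.3844 − 35.19 = 0.1944 psu.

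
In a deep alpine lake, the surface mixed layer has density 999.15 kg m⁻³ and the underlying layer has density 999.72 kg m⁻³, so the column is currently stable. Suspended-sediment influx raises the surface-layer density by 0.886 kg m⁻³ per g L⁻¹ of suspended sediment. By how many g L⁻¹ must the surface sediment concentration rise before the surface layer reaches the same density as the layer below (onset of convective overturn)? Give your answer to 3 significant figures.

0.643 g L⁻¹

Density deficit of the surface layer: 999.72 − 999.15 = 0.57 kg m⁻³.
Required change = 0.57 / 0.886 = 0.643 g L⁻¹.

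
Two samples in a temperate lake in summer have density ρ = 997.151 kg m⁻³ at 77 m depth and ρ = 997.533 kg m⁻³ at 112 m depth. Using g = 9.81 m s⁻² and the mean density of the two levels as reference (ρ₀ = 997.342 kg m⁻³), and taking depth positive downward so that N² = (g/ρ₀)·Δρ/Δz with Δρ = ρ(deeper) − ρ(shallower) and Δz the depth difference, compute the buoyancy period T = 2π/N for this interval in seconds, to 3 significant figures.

Δρ = 997.533 − 997.151 = 0.382 kg m⁻³ over Δz = 112 − 77 = 35 m.
N² = (9.81/997.342) × (0.382/35) = 1.0735 × 10⁻⁴ s⁻².
N = √(1.0735 × 10⁻⁴) = 0.010361 rad s⁻¹, so T = 2π/N = 606.43 s ≈ 606 s.
N² > 0, so the interval is statically stable.

606 s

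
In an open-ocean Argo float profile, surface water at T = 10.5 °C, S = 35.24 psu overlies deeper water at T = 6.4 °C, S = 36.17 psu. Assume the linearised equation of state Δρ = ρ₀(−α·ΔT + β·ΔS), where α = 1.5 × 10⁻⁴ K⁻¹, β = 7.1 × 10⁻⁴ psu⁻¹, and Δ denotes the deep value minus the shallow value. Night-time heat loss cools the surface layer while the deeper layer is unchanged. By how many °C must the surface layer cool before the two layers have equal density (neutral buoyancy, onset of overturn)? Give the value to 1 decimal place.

8.5 °C

Neutral buoyancy requires Δρ = 0, i.e. −α(T_deep − T_surf′) + β(S_deep − S_surf) = 0.
T_surf′ = T_deep − (β/α)·ΔS = 6.4 − (7.1 × 10⁻⁴/1.5 × 10⁻⁴)·(+0.93) = 1.998 °C.
Cooling required: 10.5 − (1.998) = 8.502 °C.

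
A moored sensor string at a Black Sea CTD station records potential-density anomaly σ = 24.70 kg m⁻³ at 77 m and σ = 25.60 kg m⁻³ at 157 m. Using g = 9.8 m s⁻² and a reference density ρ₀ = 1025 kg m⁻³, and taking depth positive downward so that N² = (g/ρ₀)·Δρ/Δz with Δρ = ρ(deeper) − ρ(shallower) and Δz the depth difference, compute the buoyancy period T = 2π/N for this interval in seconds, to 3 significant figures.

606 s

Δρ = 1025.60 − 1024.70 = 0.90 kg m⁻³ over Δz = 157 − 77 = 80 m.
N² = (9.8/1025) × (0.90/80) = 1.0756 × 10⁻⁴ s⁻².
N = √(1.0756 × 10⁻⁴) = 0.010371 rad s⁻¹, so T = 2π/N = 605.84 s ≈ 606 s.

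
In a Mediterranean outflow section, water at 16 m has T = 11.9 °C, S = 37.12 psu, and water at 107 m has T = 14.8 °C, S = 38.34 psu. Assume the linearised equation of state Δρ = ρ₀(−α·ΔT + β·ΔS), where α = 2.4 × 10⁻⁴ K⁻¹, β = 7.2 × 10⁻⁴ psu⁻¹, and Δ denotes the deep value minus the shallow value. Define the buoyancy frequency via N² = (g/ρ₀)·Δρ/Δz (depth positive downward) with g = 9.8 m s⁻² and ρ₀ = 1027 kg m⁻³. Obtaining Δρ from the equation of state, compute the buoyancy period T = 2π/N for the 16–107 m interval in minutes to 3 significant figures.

ΔT = +2.9 K, ΔS = +1.22 psu (deep − shallow).
Δρ/ρ₀ = −αΔT + βΔS = -6.96 × 10⁻⁴ + 8.784 × 10⁻⁴ = 1.824 × 10⁻⁴, so Δρ ≈ 0.1873 kg m⁻³.
N² = (g/ρ₀)·Δρ/Δz = g·(Δρ/ρ₀)/Δz = 9.8 × 1.824 × 10⁻⁴ / 91 = 1.9643 × 10⁻⁵ s⁻².
N = √(1.9643 × 10⁻⁵) = 4.4320 × 10⁻³ rad s⁻¹ → T = 2π/N = 1.4177 × 10³ s = 23.628 min ≈ 23.6 min.

23.6 min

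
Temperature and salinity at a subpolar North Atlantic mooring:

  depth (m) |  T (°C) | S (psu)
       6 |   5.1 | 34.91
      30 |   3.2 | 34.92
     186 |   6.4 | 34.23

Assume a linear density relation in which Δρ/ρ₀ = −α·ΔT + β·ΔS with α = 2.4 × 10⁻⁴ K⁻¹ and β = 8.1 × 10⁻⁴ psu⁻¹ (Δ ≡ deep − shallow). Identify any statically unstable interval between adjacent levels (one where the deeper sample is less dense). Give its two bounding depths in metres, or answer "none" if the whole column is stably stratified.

Evaluate Δρ/ρ₀ = −αΔT + βΔS across each adjacent pair:
  6–30 m: −αΔT+βΔS = −(2.4 × 10⁻⁴)(-1.9)+(8.1 × 10⁻⁴)(+0.01) = 4.6 × 10⁻⁴ → stable
  30–186 m: −αΔT+βΔS = −(2.4 × 10⁻⁴)(+3.2)+(8.1 × 10⁻⁴)(-0.69) = -1.3 × 10⁻³ → UNSTABLE
The 30–186 m interval has Δρ < 0: lighter water underlies denser water.

30–186 m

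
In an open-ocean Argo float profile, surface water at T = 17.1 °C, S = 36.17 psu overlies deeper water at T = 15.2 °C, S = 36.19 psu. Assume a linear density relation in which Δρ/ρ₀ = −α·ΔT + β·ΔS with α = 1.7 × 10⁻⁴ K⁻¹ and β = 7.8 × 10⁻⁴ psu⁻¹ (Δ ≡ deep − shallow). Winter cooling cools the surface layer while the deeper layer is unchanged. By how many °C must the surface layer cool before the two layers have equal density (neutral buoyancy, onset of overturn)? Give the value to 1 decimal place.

2.0 °C

Neutral buoyancy requires Δρ = 0, i.e. −α(T_deep − T_surf′) + β(S_deep − S_surf) = 0.
T_surf′ = T_deep − (β/α)·ΔS = 15.2 − (7.8 × 10⁻⁴/1.7 × 10⁻⁴)·(+0.02) = 15.108 °C.
Cooling required: 17.1 − (15.108) = 1.992 °C.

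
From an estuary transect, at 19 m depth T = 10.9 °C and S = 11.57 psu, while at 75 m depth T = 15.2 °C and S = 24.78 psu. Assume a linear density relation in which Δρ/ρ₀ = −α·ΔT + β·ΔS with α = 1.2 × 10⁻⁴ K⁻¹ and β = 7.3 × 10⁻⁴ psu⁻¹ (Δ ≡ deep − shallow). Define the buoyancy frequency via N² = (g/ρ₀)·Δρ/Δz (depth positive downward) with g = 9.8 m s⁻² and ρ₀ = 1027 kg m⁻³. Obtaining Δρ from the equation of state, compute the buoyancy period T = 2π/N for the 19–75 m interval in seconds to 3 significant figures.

ΔT = +4.3 K, ΔS = +13.21 psu (deep − shallow).
Δρ/ρ₀ = −αΔT + βΔS = -5.16 × 10⁻⁴ + 9.6433 × 10⁻³ = 9.1273 × 10⁻³, so Δρ ≈ 9.374 kg m⁻³.
N² = (g/ρ₀)·Δρ/Δz = g·(Δρ/ρ₀)/Δz = 9.8 × 9.1273 × 10⁻³ / 56 = 1.5973 × 10⁻³ s⁻².
N = √(1.5973 × 10⁻³) = 0.039966 rad s⁻¹ → T = 2π/N = 157.21 s ≈ 157 s.

157 s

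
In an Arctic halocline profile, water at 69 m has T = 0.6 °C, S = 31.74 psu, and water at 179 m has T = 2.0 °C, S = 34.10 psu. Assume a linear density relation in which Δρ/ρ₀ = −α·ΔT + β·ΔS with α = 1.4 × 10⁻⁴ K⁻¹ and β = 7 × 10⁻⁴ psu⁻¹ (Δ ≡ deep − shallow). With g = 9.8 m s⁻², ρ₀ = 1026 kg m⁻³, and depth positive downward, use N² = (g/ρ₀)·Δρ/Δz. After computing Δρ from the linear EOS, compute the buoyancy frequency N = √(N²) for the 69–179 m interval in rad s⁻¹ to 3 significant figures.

0.0114 rad s⁻¹

ΔT = +1.4 K, ΔS = +2.36 psu (deep − shallow).
Δρ/ρ₀ = −αΔT + βΔS = -1.96 × 10⁻⁴ + 1.652 × 10⁻³ = 1.456 × 10⁻³, so Δρ ≈ 1.494 kg m⁻³.
N² = (g/ρ₀)·Δρ/Δz = g·(Δρ/ρ₀)/Δz = 9.8 × 1.456 × 10⁻³ / 110 = 1.2972 × 10⁻⁴ s⁻².
N = √(1.2972 × 10⁻⁴) = 0.011389 rad s⁻¹ ≈ 0.0114 rad s⁻¹.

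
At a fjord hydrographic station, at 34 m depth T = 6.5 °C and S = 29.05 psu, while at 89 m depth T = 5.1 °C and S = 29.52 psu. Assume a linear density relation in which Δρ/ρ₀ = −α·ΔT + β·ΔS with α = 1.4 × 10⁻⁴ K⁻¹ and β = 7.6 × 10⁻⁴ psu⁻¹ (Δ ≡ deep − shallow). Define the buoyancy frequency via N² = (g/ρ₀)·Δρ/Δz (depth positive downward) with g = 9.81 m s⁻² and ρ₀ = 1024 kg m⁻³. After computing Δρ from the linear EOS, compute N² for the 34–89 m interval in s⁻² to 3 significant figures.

ΔT = -1.4 K, ΔS = +0.47 psu (deep − shallow).
Δρ/ρ₀ = −αΔT + βΔS = 1.96 × 10⁻⁴ + 3.572 × 10⁻⁴ = 5.532 × 10⁻⁴, so Δρ ≈ 0.5665 kg m⁻³.
N² = (g/ρ₀)·Δρ/Δz = g·(Δρ/ρ₀)/Δz = 9.81 × 5.532 × 10⁻⁴ / 55 = 9.8671 × 10⁻⁵ s⁻² ≈ 9.87 × 10⁻⁵ s⁻².

9.87 × 10⁻⁵ s⁻²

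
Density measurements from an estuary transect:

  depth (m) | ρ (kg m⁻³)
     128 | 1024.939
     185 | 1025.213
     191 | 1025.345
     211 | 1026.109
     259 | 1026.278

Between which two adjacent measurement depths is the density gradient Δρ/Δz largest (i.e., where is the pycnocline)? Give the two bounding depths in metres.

Compute the density gradient over each adjacent pair:
  128–185 m: Δρ/Δz = 0.274/57 = 4.8 × 10⁻³ kg m⁻⁴
  185–191 m: Δρ/Δz = 0.132/6 = 0.022 kg m⁻⁴
  191–211 m: Δρ/Δz = 0.764/20 = 0.038 kg m⁻⁴
  211–259 m: Δρ/Δz = 0.169/48 = 3.5 × 10⁻³ kg m⁻⁴
The largest gradient is in the 191–211 m interval — the pycnocline.

191–211 m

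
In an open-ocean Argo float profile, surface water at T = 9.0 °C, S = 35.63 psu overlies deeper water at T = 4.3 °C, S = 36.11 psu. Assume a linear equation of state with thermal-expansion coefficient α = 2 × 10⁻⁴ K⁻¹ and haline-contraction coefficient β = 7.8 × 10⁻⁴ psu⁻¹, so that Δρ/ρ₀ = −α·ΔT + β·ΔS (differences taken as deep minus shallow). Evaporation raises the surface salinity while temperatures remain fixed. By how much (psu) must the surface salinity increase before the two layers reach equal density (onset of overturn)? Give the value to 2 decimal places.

Neutral buoyancy requires −α(T_deep − T_surf) + β(S_deep − S_surf′) = 0.
S_surf′ = S_deep − (α/β)·ΔT = 36.11 − (2 × 10⁻⁴/7.8 × 10⁻⁴)·(-4.7) = 37.3151 psu.
Increase required: 37.3151 − 35.63 = 1.6851 psu.

1.69 psu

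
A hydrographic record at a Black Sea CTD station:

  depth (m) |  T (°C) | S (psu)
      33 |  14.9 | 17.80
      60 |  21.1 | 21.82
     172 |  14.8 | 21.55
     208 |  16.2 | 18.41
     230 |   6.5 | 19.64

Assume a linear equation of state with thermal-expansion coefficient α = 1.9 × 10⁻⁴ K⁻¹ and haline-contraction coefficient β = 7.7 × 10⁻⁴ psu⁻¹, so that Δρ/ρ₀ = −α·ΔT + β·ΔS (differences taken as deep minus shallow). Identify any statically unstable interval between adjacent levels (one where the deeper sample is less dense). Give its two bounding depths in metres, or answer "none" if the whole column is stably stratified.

172–208 m

Evaluate Δρ/ρ₀ = −αΔT + βΔS across each adjacent pair:
  33–60 m: −αΔT+βΔS = −(1.9 × 10⁻⁴)(+6.2)+(7.7 × 10⁻⁴)(+4.02) = 1.9 × 10⁻³ → stable
  60–172 m: −αΔT+βΔS = −(1.9 × 10⁻⁴)(-6.3)+(7.7 × 10⁻⁴)(-0.27) = 9.9 × 10⁻⁴ → stable
  172–208 m: −αΔT+βΔS = −(1.9 × 10⁻⁴)(+1.4)+(7.7 × 10⁻⁴)(-3.14) = -2.7 × 10⁻³ → UNSTABLE
  208–230 m: −αΔT+βΔS = −(1.9 × 10⁻⁴)(-9.7)+(7.7 × 10⁻⁴)(+1.23) = 2.8 × 10⁻³ → stable
The 172–208 m interval has Δρ < 0: lighter water underlies denser water.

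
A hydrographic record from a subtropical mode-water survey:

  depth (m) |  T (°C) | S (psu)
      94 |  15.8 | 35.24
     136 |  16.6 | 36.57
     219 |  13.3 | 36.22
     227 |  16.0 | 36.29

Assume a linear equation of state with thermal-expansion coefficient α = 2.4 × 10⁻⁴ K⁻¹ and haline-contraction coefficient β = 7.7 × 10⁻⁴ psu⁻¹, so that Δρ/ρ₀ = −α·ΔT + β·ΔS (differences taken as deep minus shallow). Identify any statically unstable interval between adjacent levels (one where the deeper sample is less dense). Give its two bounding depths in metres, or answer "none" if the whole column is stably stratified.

219–227 m

Evaluate Δρ/ρ₀ = −αΔT + βΔS across each adjacent pair:
  94–136 m: −αΔT+βΔS = −(2.4 × 10⁻⁴)(+0.8)+(7.7 × 10⁻⁴)(+1.33) = 8.3 × 10⁻⁴ → stable
  136–219 m: −αΔT+βΔS = −(2.4 × 10⁻⁴)(-3.3)+(7.7 × 10⁻⁴)(-0.35) = 5.2 × 10⁻⁴ → stable
  219–227 m: −αΔT+βΔS = −(2.4 × 10⁻⁴)(+2.7)+(7.7 × 10⁻⁴)(+0.07) = -5.9 × 10⁻⁴ → UNSTABLE
The 219–227 m interval has Δρ < 0: lighter water underlies denser water.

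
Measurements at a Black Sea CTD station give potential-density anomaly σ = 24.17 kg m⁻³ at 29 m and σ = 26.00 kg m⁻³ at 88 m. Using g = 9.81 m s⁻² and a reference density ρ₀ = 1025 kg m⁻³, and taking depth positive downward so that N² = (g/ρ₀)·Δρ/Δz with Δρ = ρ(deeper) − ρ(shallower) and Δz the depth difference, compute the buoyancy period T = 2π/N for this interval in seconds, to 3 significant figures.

365 s

Δρ = 1026.00 − 1024.17 = 1.83 kg m⁻³ over Δz = 88 − 29 = 59 m.
N² = (9.81/1025) × (1.83/59) = 2.9685 × 10⁻⁴ s⁻².
N = √(2.9685 × 10⁻⁴) = 0.017229 rad s⁻¹, so T = 2π/N = 364.69 s ≈ 365 s.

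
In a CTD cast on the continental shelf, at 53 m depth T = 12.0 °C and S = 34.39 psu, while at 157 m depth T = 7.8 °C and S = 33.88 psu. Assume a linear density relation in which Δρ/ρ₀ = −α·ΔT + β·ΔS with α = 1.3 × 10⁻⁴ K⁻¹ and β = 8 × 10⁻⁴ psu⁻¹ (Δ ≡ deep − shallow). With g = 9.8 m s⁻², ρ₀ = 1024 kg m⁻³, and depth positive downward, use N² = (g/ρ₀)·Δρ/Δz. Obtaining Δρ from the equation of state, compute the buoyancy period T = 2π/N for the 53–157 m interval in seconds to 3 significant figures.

1.74 × 10³ s

ΔT = -4.2 K, ΔS = -0.51 psu (deep − shallow).
Δρ/ρ₀ = −αΔT + βΔS = 5.46 × 10⁻⁴ − 4.08 × 10⁻⁴ = 1.38 × 10⁻⁴, so Δρ ≈ 0.1413 kg m⁻³.
N² = (g/ρ₀)·Δρ/Δz = g·(Δρ/ρ₀)/Δz = 9.8 × 1.38 × 10⁻⁴ / 104 = 1.3004 × 10⁻⁵ s⁻².
N = √(1.3004 × 10⁻⁵) = 3.6061 × 10⁻³ rad s⁻¹ → T = 2π/N = 1.7424 × 10³ s ≈ 1.74 × 10³ s.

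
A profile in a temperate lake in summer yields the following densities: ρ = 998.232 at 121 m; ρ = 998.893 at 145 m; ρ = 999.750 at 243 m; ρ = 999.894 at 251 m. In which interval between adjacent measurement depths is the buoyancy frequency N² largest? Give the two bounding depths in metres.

121–145 m

Compute the density gradient over each adjacent pair:
  121–145 m: Δρ/Δz = 0.661/24 = 0.028 kg m⁻⁴
  145–243 m: Δρ/Δz = 0.857/98 = 8.7 × 10⁻³ kg m⁻⁴
  243–251 m: Δρ/Δz = 0.144/8 = 0.018 kg m⁻⁴
The largest gradient is in the 121–145 m interval — the pycnocline.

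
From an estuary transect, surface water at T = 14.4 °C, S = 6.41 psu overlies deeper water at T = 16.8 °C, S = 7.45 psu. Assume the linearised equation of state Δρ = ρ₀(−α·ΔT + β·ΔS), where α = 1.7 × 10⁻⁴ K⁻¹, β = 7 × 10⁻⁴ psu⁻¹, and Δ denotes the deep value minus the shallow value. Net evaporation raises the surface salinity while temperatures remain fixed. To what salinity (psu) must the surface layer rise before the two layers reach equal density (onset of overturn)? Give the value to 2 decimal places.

Neutral buoyancy requires −α(T_deep − T_surf) + β(S_deep − S_surf′) = 0.
S_surf′ = S_deep − (α/β)·ΔT = 7.45 − (1.7 × 10⁻⁴/7 × 10⁻⁴)·(+2.4) = 6.8671 psu.
Increase required: 6.8671 − 6.41 = 0.4571 psu.

6.87 psu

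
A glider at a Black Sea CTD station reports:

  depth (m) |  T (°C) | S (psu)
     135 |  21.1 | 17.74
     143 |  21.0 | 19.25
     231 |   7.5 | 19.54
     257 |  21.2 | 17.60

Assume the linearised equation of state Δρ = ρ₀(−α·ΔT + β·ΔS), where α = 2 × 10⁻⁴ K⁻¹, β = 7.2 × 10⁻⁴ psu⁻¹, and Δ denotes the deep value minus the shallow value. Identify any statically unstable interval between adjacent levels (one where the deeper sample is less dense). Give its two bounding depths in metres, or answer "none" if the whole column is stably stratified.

231–257 m

Evaluate Δρ/ρ₀ = −αΔT + βΔS across each adjacent pair:
  135–143 m: −αΔT+βΔS = −(2 × 10⁻⁴)(-0.1)+(7.2 × 10⁻⁴)(+1.51) = 1.1 × 10⁻³ → stable
  143–231 m: −αΔT+βΔS = −(2 × 10⁻⁴)(-13.5)+(7.2 × 10⁻⁴)(+0.29) = 2.9 × 10⁻³ → stable
  231–257 m: −αΔT+βΔS = −(2 × 10⁻⁴)(+13.7)+(7.2 × 10⁻⁴)(-1.94) = -4.1 × 10⁻³ → UNSTABLE
The 231–257 m interval has Δρ < 0: lighter water underlies denser water.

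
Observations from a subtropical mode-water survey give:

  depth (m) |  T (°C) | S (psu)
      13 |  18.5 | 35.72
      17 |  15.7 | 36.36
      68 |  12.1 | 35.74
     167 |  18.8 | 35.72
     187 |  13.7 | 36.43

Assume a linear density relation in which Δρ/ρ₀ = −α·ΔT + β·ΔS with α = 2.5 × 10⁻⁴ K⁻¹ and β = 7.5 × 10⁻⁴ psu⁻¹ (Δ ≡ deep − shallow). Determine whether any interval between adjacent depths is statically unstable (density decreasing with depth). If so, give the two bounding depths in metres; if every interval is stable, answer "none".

68–167 m

Evaluate Δρ/ρ₀ = −αΔT + βΔS across each adjacent pair:
  13–17 m: −αΔT+βΔS = −(2.5 × 10⁻⁴)(-2.8)+(7.5 × 10⁻⁴)(+0.64) = 1.2 × 10⁻³ → stable
  17–68 m: −αΔT+βΔS = −(2.5 × 10⁻⁴)(-3.6)+(7.5 × 10⁻⁴)(-0.62) = 4.4 × 10⁻⁴ → stable
  68–167 m: −αΔT+βΔS = −(2.5 × 10⁻⁴)(+6.7)+(7.5 × 10⁻⁴)(-0.02) = -1.7 × 10⁻³ → UNSTABLE
  167–187 m: −αΔT+βΔS = −(2.5 × 10⁻⁴)(-5.1)+(7.5 × 10⁻⁴)(+0.71) = 1.8 × 10⁻³ → stable
The 68–167 m interval has Δρ < 0: lighter water underlies denser water.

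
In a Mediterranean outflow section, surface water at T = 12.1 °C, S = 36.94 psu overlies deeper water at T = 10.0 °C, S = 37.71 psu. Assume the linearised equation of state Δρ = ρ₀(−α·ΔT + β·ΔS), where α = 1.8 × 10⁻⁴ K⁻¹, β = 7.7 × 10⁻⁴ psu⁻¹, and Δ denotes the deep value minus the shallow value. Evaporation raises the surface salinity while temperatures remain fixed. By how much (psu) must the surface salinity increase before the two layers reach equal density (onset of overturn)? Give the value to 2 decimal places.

Neutral buoyancy requires −α(T_deep − T_surf) + β(S_deep − S_surf′) = 0.
S_surf′ = S_deep − (α/β)·ΔT = 37.71 − (1.8 × 10⁻⁴/7.7 × 10⁻⁴)·(-2.1) = 38.2009 psu.
Increase required: 38.2009 − 36.94 = 1.2609 psu.

1.26 psu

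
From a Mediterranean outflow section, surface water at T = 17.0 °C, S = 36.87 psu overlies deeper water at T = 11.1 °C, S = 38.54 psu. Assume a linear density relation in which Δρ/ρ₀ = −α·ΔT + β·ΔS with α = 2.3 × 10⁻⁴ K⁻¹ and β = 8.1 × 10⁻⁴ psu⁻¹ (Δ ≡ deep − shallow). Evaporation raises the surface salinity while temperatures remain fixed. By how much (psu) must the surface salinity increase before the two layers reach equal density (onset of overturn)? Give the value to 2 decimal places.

Neutral buoyancy requires −α(T_deep − T_surf) + β(S_deep − S_surf′) = 0.
S_surf′ = S_deep − (α/β)·ΔT = 38.54 − (2.3 × 10⁻⁴/8.1 × 10⁻⁴)·(-5.9) = 40.2153 psu.
Increase required: 40.2153 − 36.87 = 3.3453 psu.

3.35 psu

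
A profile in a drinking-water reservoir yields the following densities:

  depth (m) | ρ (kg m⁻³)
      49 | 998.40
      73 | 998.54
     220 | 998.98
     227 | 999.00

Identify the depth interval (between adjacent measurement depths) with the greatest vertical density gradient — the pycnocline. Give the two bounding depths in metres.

Compute the density gradient over each adjacent pair:
  49–73 m: Δρ/Δz = 0.14/24 = 5.8 × 10⁻³ kg m⁻⁴
  73–220 m: Δρ/Δz = 0.44/147 = 3.0 × 10⁻³ kg m⁻⁴
  220–227 m: Δρ/Δz = 0.02/7 = 2.9 × 10⁻³ kg m⁻⁴
The largest gradient is in the 49–73 m interval — the pycnocline.

49–73 m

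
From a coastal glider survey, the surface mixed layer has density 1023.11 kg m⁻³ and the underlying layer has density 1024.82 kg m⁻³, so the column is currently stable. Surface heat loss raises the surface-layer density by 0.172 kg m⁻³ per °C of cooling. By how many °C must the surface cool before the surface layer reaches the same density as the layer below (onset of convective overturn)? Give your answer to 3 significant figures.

Density deficit of the surface layer: 1024.82 − 1023.11 = 1.71 kg m⁻³.
Required change = 1.71 / 0.172 = 9.94 °C.

9.94 °C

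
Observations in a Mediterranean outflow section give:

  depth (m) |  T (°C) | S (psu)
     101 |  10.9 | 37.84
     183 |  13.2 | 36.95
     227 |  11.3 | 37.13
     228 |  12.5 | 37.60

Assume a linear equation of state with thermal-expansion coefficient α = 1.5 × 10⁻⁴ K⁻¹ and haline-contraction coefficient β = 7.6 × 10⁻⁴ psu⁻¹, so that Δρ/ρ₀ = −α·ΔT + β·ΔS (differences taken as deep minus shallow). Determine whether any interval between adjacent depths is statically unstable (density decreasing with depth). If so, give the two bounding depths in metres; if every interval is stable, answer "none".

101–183 m

Evaluate Δρ/ρ₀ = −αΔT + βΔS across each adjacent pair:
  101–183 m: −αΔT+βΔS = −(1.5 × 10⁻⁴)(+2.3)+(7.6 × 10⁻⁴)(-0.89) = -1.0 × 10⁻³ → UNSTABLE
  183–227 m: −αΔT+βΔS = −(1.5 × 10⁻⁴)(-1.9)+(7.6 × 10⁻⁴)(+0.18) = 4.2 × 10⁻⁴ → stable
  227–228 m: −αΔT+βΔS = −(1.5 × 10⁻⁴)(+1.2)+(7.6 × 10⁻⁴)(+0.47) = 1.8 × 10⁻⁴ → stable
The 101–183 m interval has Δρ < 0: lighter water underlies denser water.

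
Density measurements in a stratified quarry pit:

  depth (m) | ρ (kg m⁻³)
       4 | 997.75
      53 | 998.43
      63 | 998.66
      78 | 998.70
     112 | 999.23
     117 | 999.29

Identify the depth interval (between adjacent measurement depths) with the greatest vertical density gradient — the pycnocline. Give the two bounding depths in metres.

Compute the density gradient over each adjacent pair:
  4–53 m: Δρ/Δz = 0.68/49 = 0.014 kg m⁻⁴
  53–63 m: Δρ/Δz = 0.23/10 = 0.023 kg m⁻⁴
  63–78 m: Δρ/Δz = 0.04/15 = 2.7 × 10⁻³ kg m⁻⁴
  78–112 m: Δρ/Δz = 0.53/34 = 0.016 kg m⁻⁴
  112–117 m: Δρ/Δz = 0.06/5 = 0.012 kg m⁻⁴
The largest gradient is in the 53–63 m interval — the pycnocline.

53–63 m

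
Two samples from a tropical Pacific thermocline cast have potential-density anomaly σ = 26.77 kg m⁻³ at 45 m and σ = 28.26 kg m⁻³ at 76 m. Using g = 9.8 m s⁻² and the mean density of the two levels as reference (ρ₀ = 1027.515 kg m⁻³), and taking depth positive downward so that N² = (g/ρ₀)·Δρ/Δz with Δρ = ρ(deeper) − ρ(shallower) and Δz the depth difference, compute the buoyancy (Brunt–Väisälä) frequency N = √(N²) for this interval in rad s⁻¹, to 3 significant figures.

0.0214 rad s⁻¹

Δρ = 1028.26 − 1026.77 = 1.49 kg m⁻³ over Δz = 76 − 45 = 31 m.
N² = (9.8/1027.515) × (1.49/31) = 4.5842 × 10⁻⁴ s⁻².
N = √(4.5842 × 10⁻⁴) = 0.021411 rad s⁻¹ ≈ 0.0214 rad s⁻¹.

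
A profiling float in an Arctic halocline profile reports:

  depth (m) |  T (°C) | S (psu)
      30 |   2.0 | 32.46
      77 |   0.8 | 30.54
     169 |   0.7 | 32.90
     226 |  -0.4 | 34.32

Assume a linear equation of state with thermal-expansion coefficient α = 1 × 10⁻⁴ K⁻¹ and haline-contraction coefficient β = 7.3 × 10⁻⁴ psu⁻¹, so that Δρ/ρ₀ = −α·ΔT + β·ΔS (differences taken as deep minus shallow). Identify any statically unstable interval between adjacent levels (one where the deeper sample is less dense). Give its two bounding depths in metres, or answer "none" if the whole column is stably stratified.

Evaluate Δρ/ρ₀ = −αΔT + βΔS across each adjacent pair:
  30–77 m: −αΔT+βΔS = −(1 × 10⁻⁴)(-1.2)+(7.3 × 10⁻⁴)(-1.92) = -1.3 × 10⁻³ → UNSTABLE
  77–169 m: −αΔT+βΔS = −(1 × 10⁻⁴)(-0.1)+(7.3 × 10⁻⁴)(+2.36) = 1.7 × 10⁻³ → stable
  169–226 m: −αΔT+βΔS = −(1 × 10⁻⁴)(-1.1)+(7.3 × 10⁻⁴)(+1.42) = 1.1 × 10⁻³ → stable
The 30–77 m interval has Δρ < 0: lighter water underlies denser water.

30–77 m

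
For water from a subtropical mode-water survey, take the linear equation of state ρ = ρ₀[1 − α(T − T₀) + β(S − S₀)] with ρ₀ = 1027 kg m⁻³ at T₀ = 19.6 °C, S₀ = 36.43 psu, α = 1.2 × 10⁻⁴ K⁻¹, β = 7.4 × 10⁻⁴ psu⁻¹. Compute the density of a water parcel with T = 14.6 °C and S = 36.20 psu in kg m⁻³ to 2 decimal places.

1027.44 kg m⁻³

T − T₀ = -5.0 K, S − S₀ = -0.23 psu.
Bracket = 1 − α·(-5.0) + β·(-0.23) = 1 + (4.298 × 10⁻⁴) = 1.0004298.
ρ = 1027 × 1.0004298 = 1027.44 kg m⁻³.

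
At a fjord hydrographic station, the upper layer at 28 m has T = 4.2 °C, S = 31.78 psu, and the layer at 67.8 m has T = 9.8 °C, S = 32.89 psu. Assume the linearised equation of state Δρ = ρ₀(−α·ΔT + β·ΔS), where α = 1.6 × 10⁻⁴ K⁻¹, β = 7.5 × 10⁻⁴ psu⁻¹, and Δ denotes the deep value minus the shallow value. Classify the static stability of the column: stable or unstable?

unstable

ΔT = 9.8 − 4.2 = +5.6 K and ΔS = 32.89 − 31.78 = +1.11 psu (deep − shallow).
−αΔT = -8.96 × 10⁻⁴; βΔS = 8.325 × 10⁻⁴; sum Δρ/ρ₀ = -6.35 × 10⁻⁵.
Δρ/ρ₀ < 0, so Δρ < 0: deeper water is lighter → statically unstable; the column would overturn.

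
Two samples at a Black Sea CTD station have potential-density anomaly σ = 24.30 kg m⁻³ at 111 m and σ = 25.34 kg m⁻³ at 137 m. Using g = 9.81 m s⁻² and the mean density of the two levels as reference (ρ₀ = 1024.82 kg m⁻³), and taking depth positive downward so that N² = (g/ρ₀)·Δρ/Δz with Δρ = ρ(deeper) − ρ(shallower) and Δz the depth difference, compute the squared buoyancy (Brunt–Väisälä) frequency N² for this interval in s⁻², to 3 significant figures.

Δρ = 1025.34 − 1024.30 = 1.04 kg m⁻³ over Δz = 137 − 111 = 26 m.
N² = (9.81/1024.82) × (1.04/26) = 3.8290 × 10⁻⁴ s⁻² ≈ 3.83 × 10⁻⁴ s⁻².

3.83 × 10⁻⁴ s⁻²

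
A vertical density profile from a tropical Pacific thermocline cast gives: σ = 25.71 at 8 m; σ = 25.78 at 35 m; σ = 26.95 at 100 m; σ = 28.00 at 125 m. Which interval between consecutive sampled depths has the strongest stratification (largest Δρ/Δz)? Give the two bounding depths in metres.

Compute the density gradient over each adjacent pair:
  8–35 m: Δρ/Δz = 0.07/27 = 2.6 × 10⁻³ kg m⁻⁴
  35–100 m: Δρ/Δz = 1.17/65 = 0.018 kg m⁻⁴
  100–125 m: Δρ/Δz = 1.05/25 = 0.042 kg m⁻⁴
The largest gradient is in the 100–125 m interval — the pycnocline.

100–125 m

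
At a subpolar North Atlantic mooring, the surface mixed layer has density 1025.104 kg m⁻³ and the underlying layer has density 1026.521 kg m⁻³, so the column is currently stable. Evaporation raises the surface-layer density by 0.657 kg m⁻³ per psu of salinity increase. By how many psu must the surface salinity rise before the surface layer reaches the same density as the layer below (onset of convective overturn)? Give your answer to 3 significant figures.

2.16 psu

Density deficit of the surface layer: 1026.521 − 1025.104 = 1.417 kg m⁻³.
Required change = 1.417 / 0.657 = 2.16 psu.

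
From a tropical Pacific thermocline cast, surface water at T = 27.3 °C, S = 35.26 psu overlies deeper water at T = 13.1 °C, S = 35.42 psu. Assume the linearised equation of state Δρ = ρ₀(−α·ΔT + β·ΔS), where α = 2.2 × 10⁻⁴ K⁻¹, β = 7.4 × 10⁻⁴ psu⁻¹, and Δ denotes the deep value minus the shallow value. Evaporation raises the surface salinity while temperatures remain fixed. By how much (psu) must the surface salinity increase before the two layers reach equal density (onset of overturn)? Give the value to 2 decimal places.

Neutral buoyancy requires −α(T_deep − T_surf) + β(S_deep − S_surf′) = 0.
S_surf′ = S_deep − (α/β)·ΔT = 35.42 − (2.2 × 10⁻⁴/7.4 × 10⁻⁴)·(-14.2) = 39.6416 psu.
Increase required: 39.6416 − 35.26 = 4.3816 psu.

4.38 psu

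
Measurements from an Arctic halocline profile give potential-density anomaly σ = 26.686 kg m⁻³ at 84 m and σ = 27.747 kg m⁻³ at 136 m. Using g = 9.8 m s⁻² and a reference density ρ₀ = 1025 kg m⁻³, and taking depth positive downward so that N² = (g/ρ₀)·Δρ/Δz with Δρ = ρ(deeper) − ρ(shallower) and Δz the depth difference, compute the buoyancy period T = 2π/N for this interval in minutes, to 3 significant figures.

7.50 min

Δρ = 1027.747 − 1026.686 = 1.061 kg m⁻³ over Δz = 136 − 84 = 52 m.
N² = (9.8/1025) × (1.061/52) = 1.9508 × 10⁻⁴ s⁻².
N = √(1.9508 × 10⁻⁴) = 0.013967 rad s⁻¹, so T = 2π/N = 449.86 s = 7.4977 min ≈ 7.50 min.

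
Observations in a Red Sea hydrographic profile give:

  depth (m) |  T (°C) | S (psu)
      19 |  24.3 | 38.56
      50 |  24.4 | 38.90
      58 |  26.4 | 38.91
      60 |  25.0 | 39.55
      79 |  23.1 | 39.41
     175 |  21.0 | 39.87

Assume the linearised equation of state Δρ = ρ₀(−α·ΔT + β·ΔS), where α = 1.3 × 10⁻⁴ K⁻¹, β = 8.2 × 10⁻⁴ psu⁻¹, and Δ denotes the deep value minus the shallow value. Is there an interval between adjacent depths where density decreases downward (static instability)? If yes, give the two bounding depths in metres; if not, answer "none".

50–58 m

Evaluate Δρ/ρ₀ = −αΔT + βΔS across each adjacent pair:
  19–50 m: −αΔT+βΔS = −(1.3 × 10⁻⁴)(+0.1)+(8.2 × 10⁻⁴)(+0.34) = 2.7 × 10⁻⁴ → stable
  50–58 m: −αΔT+βΔS = −(1.3 × 10⁻⁴)(+2.0)+(8.2 × 10⁻⁴)(+0.01) = -2.5 × 10⁻⁴ → UNSTABLE
  58–60 m: −αΔT+βΔS = −(1.3 × 10⁻⁴)(-1.4)+(8.2 × 10⁻⁴)(+0.64) = 7.1 × 10⁻⁴ → stable
  60–79 m: −αΔT+βΔS = −(1.3 × 10⁻⁴)(-1.9)+(8.2 × 10⁻⁴)(-0.14) = 1.3 × 10⁻⁴ → stable
  79–175 m: −αΔT+βΔS = −(1.3 × 10⁻⁴)(-2.1)+(8.2 × 10⁻⁴)(+0.46) = 6.5 × 10⁻⁴ → stable
The 50–58 m interval has Δρ < 0: lighter water underlies denser water.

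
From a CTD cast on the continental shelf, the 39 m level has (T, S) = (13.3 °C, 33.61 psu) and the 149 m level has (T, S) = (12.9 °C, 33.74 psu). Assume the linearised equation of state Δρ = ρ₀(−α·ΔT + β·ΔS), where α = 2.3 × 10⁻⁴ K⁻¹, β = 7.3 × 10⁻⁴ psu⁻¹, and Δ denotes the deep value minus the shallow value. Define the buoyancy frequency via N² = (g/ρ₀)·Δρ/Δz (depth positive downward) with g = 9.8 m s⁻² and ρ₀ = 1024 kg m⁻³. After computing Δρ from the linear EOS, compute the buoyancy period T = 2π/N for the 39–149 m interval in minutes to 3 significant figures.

25.7 min

ΔT = -0.4 K, ΔS = +0.13 psu (deep − shallow).
Δρ/ρ₀ = −αΔT + βΔS = 9.20 × 10⁻⁵ + 9.49 × 10⁻⁵ = 1.869 × 10⁻⁴, so Δρ ≈ 0.1914 kg m⁻³.
N² = (g/ρ₀)·Δρ/Δz = g·(Δρ/ρ₀)/Δz = 9.8 × 1.869 × 10⁻⁴ / 110 = 1.6651 × 10⁻⁵ s⁻².
N = √(1.6651 × 10⁻⁵) = 4.0806 × 10⁻³ rad s⁻¹ → T = 2π/N = 1.5398 × 10³ s = 25.663 min ≈ 25.7 min.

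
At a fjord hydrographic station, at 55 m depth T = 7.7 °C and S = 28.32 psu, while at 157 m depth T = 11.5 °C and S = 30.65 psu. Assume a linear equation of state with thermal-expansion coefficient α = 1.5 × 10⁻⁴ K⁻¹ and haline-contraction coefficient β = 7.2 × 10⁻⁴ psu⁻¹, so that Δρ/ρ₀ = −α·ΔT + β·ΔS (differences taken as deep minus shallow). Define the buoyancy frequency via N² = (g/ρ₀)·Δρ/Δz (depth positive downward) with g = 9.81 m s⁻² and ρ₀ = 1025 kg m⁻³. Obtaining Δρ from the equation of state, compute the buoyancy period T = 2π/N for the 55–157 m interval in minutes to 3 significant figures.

10.1 min

ΔT = +3.8 K, ΔS = +2.33 psu (deep − shallow).
Δρ/ρ₀ = −αΔT + βΔS = -5.70 × 10⁻⁴ + 1.6776 × 10⁻³ = 1.1076 × 10⁻³, so Δρ ≈ 1.135 kg m⁻³.
N² = (g/ρ₀)·Δρ/Δz = g·(Δρ/ρ₀)/Δz = 9.81 × 1.1076 × 10⁻³ / 102 = 1.0653 × 10⁻⁴ s⁻².
N = √(1.0653 × 10⁻⁴) = 0.010321 rad s⁻¹ → T = 2π/N = 608.78 s = 10.146 min ≈ 10.1 min.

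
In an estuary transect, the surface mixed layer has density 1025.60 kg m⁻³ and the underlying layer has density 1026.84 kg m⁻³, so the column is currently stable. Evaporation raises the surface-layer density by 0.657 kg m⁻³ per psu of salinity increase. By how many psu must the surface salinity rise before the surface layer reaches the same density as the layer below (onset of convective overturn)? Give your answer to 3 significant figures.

1.89 psu

Density deficit of the surface layer: 1026.84 − 1025.60 = 1.24 kg m⁻³.
Required change = 1.24 / 0.657 = 1.89 psu.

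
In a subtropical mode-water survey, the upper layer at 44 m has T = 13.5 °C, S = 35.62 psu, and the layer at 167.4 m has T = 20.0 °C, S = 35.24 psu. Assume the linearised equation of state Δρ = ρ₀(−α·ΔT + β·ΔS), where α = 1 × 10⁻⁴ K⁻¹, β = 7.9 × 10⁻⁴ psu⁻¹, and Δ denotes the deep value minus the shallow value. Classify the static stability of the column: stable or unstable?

ΔT = 20.0 − 13.5 = +6.5 K and ΔS = 35.24 − 35.62 = -0.38 psu (deep − shallow).
−αΔT = -6.50 × 10⁻⁴; βΔS = -3.002 × 10⁻⁴; sum Δρ/ρ₀ = -9.502 × 10⁻⁴.
Δρ/ρ₀ < 0, so Δρ < 0: deeper water is lighter → statically unstable; the column would overturn.

unstable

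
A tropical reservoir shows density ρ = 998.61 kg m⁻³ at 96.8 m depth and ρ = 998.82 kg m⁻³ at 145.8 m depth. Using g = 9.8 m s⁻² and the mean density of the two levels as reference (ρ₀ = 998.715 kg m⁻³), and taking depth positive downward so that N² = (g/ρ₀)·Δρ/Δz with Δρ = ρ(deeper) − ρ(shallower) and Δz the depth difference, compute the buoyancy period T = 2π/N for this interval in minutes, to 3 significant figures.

16.1 min

Δρ = 998.82 − 998.61 = 0.21 kg m⁻³ over Δz = 145.8 − 96.8 = 49 m.
N² = (9.8/998.715) × (0.21/49) = 4.2054 × 10⁻⁵ s⁻².
N = √(4.2054 × 10⁻⁵) = 6.4849 × 10⁻³ rad s⁻¹, so T = 2π/N = 968.89 s = 16.148 min ≈ 16.1 min.
A positive N² confirms static stability across the interval.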